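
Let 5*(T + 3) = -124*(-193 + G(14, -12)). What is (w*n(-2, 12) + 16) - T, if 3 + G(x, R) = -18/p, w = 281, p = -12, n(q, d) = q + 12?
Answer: -9973/5 ≈ -1994.6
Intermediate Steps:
n(q, d) = 12 + q
G(x, R) = -3/2 (G(x, R) = -3 - 18/(-12) = -3 - 18*(-1/12) = -3 + 3/2 = -3/2)
T = 24103/5 (T = -3 + (-124*(-193 - 3/2))/5 = -3 + (-124*(-389/2))/5 = -3 + (1/5)*24118 = -3 + 24118/5 = 24103/5 ≈ 4820.6)
(w*n(-2, 12) + 16) - T = (281*(12 - 2) + 16) - 1*24103/5 = (281*10 + 16) - 24103/5 = (2810 + 16) - 24103/5 = 2826 - 24103/5 = -9973/5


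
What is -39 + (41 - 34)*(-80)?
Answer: -599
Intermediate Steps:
-39 + (41 - 34)*(-80) = -39 + 7*(-80) = -39 - 560 = -599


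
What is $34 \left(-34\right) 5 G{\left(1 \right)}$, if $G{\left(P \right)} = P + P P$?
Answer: $-11560$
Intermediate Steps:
$G{\left(P \right)} = P + P^{2}$
$34 \left(-34\right) 5 G{\left(1 \right)} = 34 \left(-34\right) 5 \cdot 1 \left(1 + 1\right) = - 1156 \cdot 5 \cdot 1 \cdot 2 = - 1156 \cdot 5 \cdot 2 = \left(-1156\right) 10 = -11560$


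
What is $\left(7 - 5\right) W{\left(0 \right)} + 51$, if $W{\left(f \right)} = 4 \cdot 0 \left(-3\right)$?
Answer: $51$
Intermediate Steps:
$W{\left(f \right)} = 0$ ($W{\left(f \right)} = 0 \left(-3\right) = 0$)
$\left(7 - 5\right) W{\left(0 \right)} + 51 = \left(7 - 5\right) 0 + 51 = 2 \cdot 0 + 51 = 0 + 51 = 51$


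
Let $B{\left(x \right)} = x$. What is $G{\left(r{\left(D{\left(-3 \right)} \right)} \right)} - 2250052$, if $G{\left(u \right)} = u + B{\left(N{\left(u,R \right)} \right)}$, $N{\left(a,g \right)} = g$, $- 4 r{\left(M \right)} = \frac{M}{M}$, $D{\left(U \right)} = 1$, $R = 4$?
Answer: $- \frac{9000193}{4} \approx -2.25 \cdot 10^{6}$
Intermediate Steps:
$r{\left(M \right)} = - \frac{1}{4}$ ($r{\left(M \right)} = - \frac{M \frac{1}{M}}{4} = \left(- \frac{1}{4}\right) 1 = - \frac{1}{4}$)
$G{\left(u \right)} = 4 + u$ ($G{\left(u \right)} = u + 4 = 4 + u$)
$G{\left(r{\left(D{\left(-3 \right)} \right)} \right)} - 2250052 = \left(4 - \frac{1}{4}\right) - 2250052 = \frac{15}{4} - 2250052 = - \frac{9000193}{4}$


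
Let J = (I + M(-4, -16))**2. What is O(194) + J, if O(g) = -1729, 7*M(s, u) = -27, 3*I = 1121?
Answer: 59548267/441 ≈ 1.3503e+5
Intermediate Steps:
I = 1121/3 (I = (1/3)*1121 = 1121/3 ≈ 373.67)
M(s, u) = -27/7 (M(s, u) = (1/7)*(-27) = -27/7)
J = 60310756/441 (J = (1121/3 - 27/7)**2 = (7766/21)**2 = 60310756/441 ≈ 1.3676e+5)
O(194) + J = -1729 + 60310756/441 = 59548267/441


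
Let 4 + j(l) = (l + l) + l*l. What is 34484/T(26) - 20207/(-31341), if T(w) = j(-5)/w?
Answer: 28100061421/344751 ≈ 81508.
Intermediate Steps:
j(l) = -4 + l² + 2*l (j(l) = -4 + ((l + l) + l*l) = -4 + (2*l + l²) = -4 + (l² + 2*l) = -4 + l² + 2*l)
T(w) = 11/w (T(w) = (-4 + (-5)² + 2*(-5))/w = (-4 + 25 - 10)/w = 11/w)
34484/T(26) - 20207/(-31341) = 34484/((11/26)) - 20207/(-31341) = 34484/((11*(1/26))) - 20207*(-1/31341) = 34484/(11/26) + 20207/31341 = 34484*(26/11) + 20207/31341 = 896584/11 + 20207/31341 = 28100061421/344751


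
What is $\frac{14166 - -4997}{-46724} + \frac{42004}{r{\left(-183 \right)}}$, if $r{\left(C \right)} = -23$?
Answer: $- \frac{1963035645}{1074652} \approx -1826.7$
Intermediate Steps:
$\frac{14166 - -4997}{-46724} + \frac{42004}{r{\left(-183 \right)}} = \frac{14166 - -4997}{-46724} + \frac{42004}{-23} = \left(14166 + 4997\right) \left(- \frac{1}{46724}\right) + 42004 \left(- \frac{1}{23}\right) = 19163 \left(- \frac{1}{46724}\right) - \frac{42004}{23} = - \frac{19163}{46724} - \frac{42004}{23} = - \frac{1963035645}{1074652}$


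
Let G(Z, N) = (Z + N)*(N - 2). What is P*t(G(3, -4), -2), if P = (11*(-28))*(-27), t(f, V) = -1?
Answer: -8316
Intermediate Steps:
G(Z, N) = (-2 + N)*(N + Z) (G(Z, N) = (N + Z)*(-2 + N) = (-2 + N)*(N + Z))
P = 8316 (P = -308*(-27) = 8316)
P*t(G(3, -4), -2) = 8316*(-1) = -8316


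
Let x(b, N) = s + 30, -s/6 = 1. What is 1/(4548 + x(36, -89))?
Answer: 1/4572 ≈ 0.00021872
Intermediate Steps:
s = -6 (s = -6*1 = -6)
x(b, N) = 24 (x(b, N) = -6 + 30 = 24)
1/(4548 + x(36, -89)) = 1/(4548 + 24) = 1/4572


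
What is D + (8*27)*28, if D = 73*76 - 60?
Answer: 11536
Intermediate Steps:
D = 5488 (D = 5548 - 60 = 5488)
D + (8*27)*28 = 5488 + (8*27)*28 = 5488 + 216*28 = 5488 + 6048 = 11536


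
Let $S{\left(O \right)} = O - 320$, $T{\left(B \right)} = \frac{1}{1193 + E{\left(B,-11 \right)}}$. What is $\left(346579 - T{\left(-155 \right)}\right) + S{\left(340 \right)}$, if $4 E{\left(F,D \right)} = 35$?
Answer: $\frac{1666101389}{4807} \approx 3.466 \cdot 10^{5}$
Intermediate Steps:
$E{\left(F,D \right)} = \frac{35}{4}$ ($E{\left(F,D \right)} = \frac{1}{4} \cdot 35 = \frac{35}{4}$)
$T{\left(B \right)} = \frac{4}{4807}$ ($T{\left(B \right)} = \frac{1}{1193 + \frac{35}{4}} = \frac{1}{\frac{4807}{4}} = \frac{4}{4807}$)
$S{\left(O \right)} = -320 + O$ ($S{\left(O \right)} = O - 320 = -320 + O$)
$\left(346579 - T{\left(-155 \right)}\right) + S{\left(340 \right)} = \left(346579 - \frac{4}{4807}\right) + \left(-320 + 340\right) = \left(346579 - \frac{4}{4807}\right) + 20 = \frac{1666005249}{4807} + 20 = \frac{1666101389}{4807}$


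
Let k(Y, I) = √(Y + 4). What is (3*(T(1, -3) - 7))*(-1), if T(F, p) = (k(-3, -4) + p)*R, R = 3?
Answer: 39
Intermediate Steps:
k(Y, I) = √(4 + Y)
T(F, p) = 3 + 3*p (T(F, p) = (√(4 - 3) + p)*3 = (√1 + p)*3 = (1 + p)*3 = 3 + 3*p)
(3*(T(1, -3) - 7))*(-1) = (3*((3 + 3*(-3)) - 7))*(-1) = (3*((3 - 9) - 7))*(-1) = (3*(-6 - 7))*(-1) = (3*(-13))*(-1) = -39*(-1) = 39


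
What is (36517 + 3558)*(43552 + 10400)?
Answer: 2162126400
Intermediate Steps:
(36517 + 3558)*(43552 + 10400) = 40075*53952 = 2162126400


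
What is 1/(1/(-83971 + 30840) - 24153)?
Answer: -53131/1283273044 ≈ -4.1403e-5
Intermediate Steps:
1/(1/(-83971 + 30840) - 24153) = 1/(1/(-53131) - 24153) = 1/(-1/53131 - 24153) = 1/(-1283273044/53131) = -53131/1283273044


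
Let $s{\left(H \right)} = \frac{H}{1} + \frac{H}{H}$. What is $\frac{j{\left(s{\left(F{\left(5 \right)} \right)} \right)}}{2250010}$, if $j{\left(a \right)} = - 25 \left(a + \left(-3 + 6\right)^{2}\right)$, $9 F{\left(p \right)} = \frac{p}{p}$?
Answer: $- \frac{65}{578574} \approx -0.00011235$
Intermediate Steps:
$F{\left(p \right)} = \frac{1}{9}$ ($F{\left(p \right)} = \frac{p \frac{1}{p}}{9} = \frac{1}{9} \cdot 1 = \frac{1}{9}$)
$s{\left(H \right)} = 1 + H$ ($s{\left(H \right)} = H 1 + 1 = H + 1 = 1 + H$)
$j{\left(a \right)} = -225 - 25 a$ ($j{\left(a \right)} = - 25 \left(a + 3^{2}\right) = - 25 \left(a + 9\right) = - 25 \left(9 + a\right) = -225 - 25 a$)
$\frac{j{\left(s{\left(F{\left(5 \right)} \right)} \right)}}{2250010} = \frac{-225 - 25 \left(1 + \frac{1}{9}\right)}{2250010} = \left(-225 - \frac{250}{9}\right) \frac{1}{2250010} = \left(- \frac{2275}{9}\right) \frac{1}{2250010} = - \frac{65}{578574}$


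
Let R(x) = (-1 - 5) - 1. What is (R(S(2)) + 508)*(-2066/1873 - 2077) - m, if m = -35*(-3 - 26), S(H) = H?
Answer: -1951936882/1873 ≈ -1.0421e+6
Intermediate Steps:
R(x) = -7 (R(x) = -6 - 1 = -7)
m = 1015 (m = -35*(-29) = 1015)
(R(S(2)) + 508)*(-2066/1873 - 2077) - m = (-7 + 508)*(-2066/1873 - 2077) - 1*1015 = 501*(-2066*1/1873 - 2077) - 1015 = 501*(-2066/1873 - 2077) - 1015 = 501*(-3892287/1873) - 1015 = -1950035787/1873 - 1015 = -1951936882/1873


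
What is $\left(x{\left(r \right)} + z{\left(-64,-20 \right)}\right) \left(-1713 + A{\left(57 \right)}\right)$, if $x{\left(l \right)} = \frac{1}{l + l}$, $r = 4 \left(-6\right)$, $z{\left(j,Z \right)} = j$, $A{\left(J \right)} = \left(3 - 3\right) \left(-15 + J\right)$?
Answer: $\frac{1754683}{16} \approx 1.0967 \cdot 10^{5}$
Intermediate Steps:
$A{\left(J \right)} = 0$ ($A{\left(J \right)} = 0 \left(-15 + J\right) = 0$)
$r = -24$
$x{\left(l \right)} = \frac{1}{2 l}$
$\left(x{\left(r \right)} + z{\left(-64,-20 \right)}\right) \left(-1713 + A{\left(57 \right)}\right) = \left(\frac{1}{2 \left(-24\right)} - 64\right) \left(-1713 + 0\right) = \left(\frac{1}{2} \left(- \frac{1}{24}\right) - 64\right) \left(-1713\right) = \left(- \frac{1}{48} - 64\right) \left(-1713\right) = \left(- \frac{3073}{48}\right) \left(-1713\right) = \frac{1754683}{16}$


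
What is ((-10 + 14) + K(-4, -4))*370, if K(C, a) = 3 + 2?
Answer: 3330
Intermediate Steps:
K(C, a) = 5
((-10 + 14) + K(-4, -4))*370 = ((-10 + 14) + 5)*370 = (4 + 5)*370 = 9*370 = 3330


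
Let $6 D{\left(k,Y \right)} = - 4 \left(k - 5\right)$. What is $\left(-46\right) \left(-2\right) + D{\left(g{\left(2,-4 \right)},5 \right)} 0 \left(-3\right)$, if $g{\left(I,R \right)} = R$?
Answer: $92$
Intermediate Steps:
$D{\left(k,Y \right)} = \frac{10}{3} - \frac{2 k}{3}$ ($D{\left(k,Y \right)} = \frac{\left(-4\right) \left(k - 5\right)}{6} = \frac{\left(-4\right) \left(-5 + k\right)}{6} = \frac{20 - 4 k}{6} = \frac{10}{3} - \frac{2 k}{3}$)
$\left(-46\right) \left(-2\right) + D{\left(g{\left(2,-4 \right)},5 \right)} 0 \left(-3\right) = \left(-46\right) \left(-2\right) + \left(\frac{10}{3} - - \frac{8}{3}\right) 0 \left(-3\right) = 92 + \left(\frac{10}{3} + \frac{8}{3}\right) 0 \left(-3\right) = 92 + 6 \cdot 0 \left(-3\right) = 92 + 0 \left(-3\right) = 92 + 0 = 92$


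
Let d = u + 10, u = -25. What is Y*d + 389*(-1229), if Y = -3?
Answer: -478036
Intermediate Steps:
d = -15 (d = -25 + 10 = -15)
Y*d + 389*(-1229) = -3*(-15) + 389*(-1229) = 45 - 478081 = -478036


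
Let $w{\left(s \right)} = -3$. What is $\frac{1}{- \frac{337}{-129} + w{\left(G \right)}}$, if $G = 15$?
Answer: $- \frac{129}{50} \approx -2.58$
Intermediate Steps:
$\frac{1}{- \frac{337}{-129} + w{\left(G \right)}} = \frac{1}{- \frac{337}{-129} - 3} = \frac{1}{\left(-337\right) \left(- \frac{1}{129}\right) - 3} = \frac{1}{\frac{337}{129} - 3} = \frac{1}{- \frac{50}{129}} = - \frac{129}{50}$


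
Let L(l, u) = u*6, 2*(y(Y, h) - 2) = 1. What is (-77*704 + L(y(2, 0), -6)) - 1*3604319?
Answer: -3658563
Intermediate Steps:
y(Y, h) = 5/2 (y(Y, h) = 2 + (½)*1 = 2 + ½ = 5/2)
L(l, u) = 6*u
(-77*704 + L(y(2, 0), -6)) - 1*3604319 = (-77*704 + 6*(-6)) - 1*3604319 = (-54208 - 36) - 3604319 = -54244 - 3604319 = -3658563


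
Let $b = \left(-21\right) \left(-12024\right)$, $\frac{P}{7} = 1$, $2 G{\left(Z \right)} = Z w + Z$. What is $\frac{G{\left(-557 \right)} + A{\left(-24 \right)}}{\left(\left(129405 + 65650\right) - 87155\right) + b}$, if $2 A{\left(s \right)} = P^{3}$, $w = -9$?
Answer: $\frac{4799}{720808} \approx 0.0066578$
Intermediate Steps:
$G{\left(Z \right)} = - 4 Z$ ($G{\left(Z \right)} = \frac{Z \left(-9\right) + Z}{2} = \frac{- 9 Z + Z}{2} = \frac{\left(-8\right) Z}{2} = - 4 Z$)
$P = 7$ ($P = 7 \cdot 1 = 7$)
$b = 252504$
$A{\left(s \right)} = \frac{343}{2}$ ($A{\left(s \right)} = \frac{7^{3}}{2} = \frac{1}{2} \cdot 343 = \frac{343}{2}$)
$\frac{G{\left(-557 \right)} + A{\left(-24 \right)}}{\left(\left(129405 + 65650\right) - 87155\right) + b} = \frac{\left(-4\right) \left(-557\right) + \frac{343}{2}}{\left(\left(129405 + 65650\right) - 87155\right) + 252504} = \frac{2228 + \frac{343}{2}}{\left(195055 - 87155\right) + 252504} = \frac{4799}{2 \left(107900 + 252504\right)} = \frac{4799}{2 \cdot 360404} = \frac{4799}{2} \cdot \frac{1}{360404} = \frac{4799}{720808}$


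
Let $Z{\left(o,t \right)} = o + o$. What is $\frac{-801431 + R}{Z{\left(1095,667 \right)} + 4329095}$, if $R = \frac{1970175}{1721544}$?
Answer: $- \frac{459898919763}{2485499234680} \approx -0.18503$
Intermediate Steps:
$Z{\left(o,t \right)} = 2 o$
$R = \frac{656725}{573848}$ ($R = 1970175 \cdot \frac{1}{1721544} = \frac{656725}{573848} \approx 1.1444$)
$\frac{-801431 + R}{Z{\left(1095,667 \right)} + 4329095} = \frac{-801431 + \frac{656725}{573848}}{2 \cdot 1095 + 4329095} = - \frac{459898919763}{573848 \left(2190 + 4329095\right)} = - \frac{459898919763}{573848 \cdot 4331285} = \left(- \frac{459898919763}{573848}\right) \frac{1}{4331285} = - \frac{459898919763}{2485499234680}$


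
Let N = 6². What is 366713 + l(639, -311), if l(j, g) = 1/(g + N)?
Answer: 100846074/275 ≈ 3.6671e+5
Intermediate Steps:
N = 36
l(j, g) = 1/(36 + g) (l(j, g) = 1/(g + 36) = 1/(36 + g))
366713 + l(639, -311) = 366713 + 1/(36 - 311) = 366713 + 1/(-275) = 366713 - 1/275 = 100846074/275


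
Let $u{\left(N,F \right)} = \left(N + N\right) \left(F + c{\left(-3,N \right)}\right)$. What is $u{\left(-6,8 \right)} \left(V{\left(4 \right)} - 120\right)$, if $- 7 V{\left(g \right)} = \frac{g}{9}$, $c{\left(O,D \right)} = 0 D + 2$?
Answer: $\frac{302560}{21} \approx 14408.0$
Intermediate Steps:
$c{\left(O,D \right)} = 2$ ($c{\left(O,D \right)} = 0 + 2 = 2$)
$u{\left(N,F \right)} = 2 N \left(2 + F\right)$ ($u{\left(N,F \right)} = \left(N + N\right) \left(F + 2\right) = 2 N \left(2 + F\right)$)
$V{\left(g \right)} = - \frac{g}{63}$ ($V{\left(g \right)} = - \frac{\frac{1}{9} g}{7} = - \frac{g}{63}$)
$u{\left(-6,8 \right)} \left(V{\left(4 \right)} - 120\right) = 2 \left(-6\right) \left(2 + 8\right) \left(\left(- \frac{1}{63}\right) 4 - 120\right) = 2 \left(-6\right) 10 \left(- \frac{4}{63} - 120\right) = \left(-120\right) \left(- \frac{7564}{63}\right) = \frac{302560}{21}$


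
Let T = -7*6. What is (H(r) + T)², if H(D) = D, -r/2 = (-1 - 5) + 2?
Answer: 1156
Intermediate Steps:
r = 8 (r = -2*((-1 - 5) + 2) = -2*(-6 + 2) = -2*(-4) = 8)
T = -42
(H(r) + T)² = (8 - 42)² = (-34)² = 1156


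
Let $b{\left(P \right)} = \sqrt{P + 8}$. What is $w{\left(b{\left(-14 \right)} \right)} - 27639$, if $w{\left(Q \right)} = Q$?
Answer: $-27639 + i \sqrt{6} \approx -27639.0 + 2.4495 i$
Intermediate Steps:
$b{\left(P \right)} = \sqrt{8 + P}$
$w{\left(b{\left(-14 \right)} \right)} - 27639 = \sqrt{8 - 14} - 27639 = \sqrt{-6} - 27639 = i \sqrt{6} - 27639 = -27639 + i \sqrt{6}$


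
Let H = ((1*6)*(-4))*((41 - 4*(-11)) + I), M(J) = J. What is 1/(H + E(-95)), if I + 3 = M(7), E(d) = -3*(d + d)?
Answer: -1/1566 ≈ -0.00063857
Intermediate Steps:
E(d) = -6*d
I = 4 (I = -3 + 7 = 4)
H = -2136 (H = ((1*6)*(-4))*((41 - 4*(-11)) + 4) = (6*(-4))*((41 + 44) + 4) = -24*(85 + 4) = -24*89 = -2136)
1/(H + E(-95)) = 1/(-2136 - 6*(-95)) = 1/(-2136 + 570) = 1/(-1566) = -1/1566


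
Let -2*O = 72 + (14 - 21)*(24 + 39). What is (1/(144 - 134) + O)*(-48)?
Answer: -44304/5 ≈ -8860.8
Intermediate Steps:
O = 369/2 (O = -(72 + (14 - 21)*(24 + 39))/2 = -(72 - 7*63)/2 = -(72 - 441)/2 = -½*(-369) = 369/2 ≈ 184.50)
(1/(144 - 134) + O)*(-48) = (1/(144 - 134) + 369/2)*(-48) = (1/10 + 369/2)*(-48) = (⅒ + 369/2)*(-48) = (923/5)*(-48) = -44304/5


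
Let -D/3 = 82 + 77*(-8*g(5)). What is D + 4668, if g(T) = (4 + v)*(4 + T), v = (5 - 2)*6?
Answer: 370326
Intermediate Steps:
v = 18 (v = 3*6 = 18)
g(T) = 88 + 22*T (g(T) = (4 + 18)*(4 + T) = 22*(4 + T) = 88 + 22*T)
D = 365658 (D = -3*(82 + 77*(-8*(88 + 22*5))) = -3*(82 + 77*(-8*(88 + 110))) = -3*(82 + 77*(-8*198)) = -3*(82 + 77*(-1584)) = -3*(82 - 121968) = -3*(-121886) = 365658)
D + 4668 = 365658 + 4668 = 370326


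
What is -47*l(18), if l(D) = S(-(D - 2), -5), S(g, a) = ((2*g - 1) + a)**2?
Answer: -67868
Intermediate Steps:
S(g, a) = (-1 + a + 2*g)**2 (S(g, a) = ((-1 + 2*g) + a)**2 = (-1 + a + 2*g)**2)
l(D) = (-2 - 2*D)**2 (l(D) = (-1 - 5 + 2*(-(D - 2)))**2 = (-1 - 5 + 2*(-(-2 + D)))**2 = (-1 - 5 + 2*(2 - D))**2 = (-1 - 5 + (4 - 2*D))**2 = (-2 - 2*D)**2)
-47*l(18) = -188*(1 + 18)**2 = -188*19**2 = -188*361 = -47*1444 = -67868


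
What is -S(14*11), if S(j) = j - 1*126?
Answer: -28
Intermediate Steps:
S(j) = -126 + j (S(j) = j - 126 = -126 + j)
-S(14*11) = -(-126 + 14*11) = -(-126 + 154) = -1*28 = -28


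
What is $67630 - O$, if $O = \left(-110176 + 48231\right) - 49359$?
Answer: $178934$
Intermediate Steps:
$O = -111304$ ($O = -61945 - 49359 = -111304$)
$67630 - O = 67630 - -111304 = 67630 + 111304 = 178934$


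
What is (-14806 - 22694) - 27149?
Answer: -64649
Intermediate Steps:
(-14806 - 22694) - 27149 = -37500 - 27149 = -64649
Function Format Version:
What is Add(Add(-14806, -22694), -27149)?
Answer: -64649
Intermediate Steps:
Add(Add(-14806, -22694), -27149) = Add(-37500, -27149) = -64649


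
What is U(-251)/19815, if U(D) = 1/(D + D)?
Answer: -1/9947130 ≈ -1.0053e-7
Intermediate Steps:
U(D) = 1/(2*D)
U(-251)/19815 = ((½)/(-251))/19815 = ((½)*(-1/251))*(1/19815) = -1/502*1/19815 = -1/9947130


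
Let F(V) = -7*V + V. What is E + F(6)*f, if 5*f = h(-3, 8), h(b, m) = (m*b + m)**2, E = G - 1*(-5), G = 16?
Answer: -9111/5 ≈ -1822.2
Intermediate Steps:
E = 21 (E = 16 - 1*(-5) = 16 + 5 = 21)
h(b, m) = (m + b*m)**2 (h(b, m) = (b*m + m)**2 = (m + b*m)**2)
f = 256/5 (f = (8**2*(1 - 3)**2)/5 = (64*(-2)**2)/5 = (64*4)/5 = (1/5)*256 = 256/5 ≈ 51.200)
F(V) = -6*V
E + F(6)*f = 21 - 6*6*(256/5) = 21 - 36*256/5 = 21 - 9216/5 = -9111/5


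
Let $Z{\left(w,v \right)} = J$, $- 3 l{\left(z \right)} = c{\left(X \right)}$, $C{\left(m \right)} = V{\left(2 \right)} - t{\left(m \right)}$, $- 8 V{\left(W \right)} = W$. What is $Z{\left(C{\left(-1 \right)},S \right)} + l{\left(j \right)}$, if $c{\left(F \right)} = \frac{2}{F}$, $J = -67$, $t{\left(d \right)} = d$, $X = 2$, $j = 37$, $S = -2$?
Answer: $- \frac{202}{3} \approx -67.333$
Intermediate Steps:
$V{\left(W \right)} = - \frac{W}{8}$
$C{\left(m \right)} = - \frac{1}{4} - m$ ($C{\left(m \right)} = \left(- \frac{1}{8}\right) 2 - m = - \frac{1}{4} - m$)
$l{\left(z \right)} = - \frac{1}{3}$ ($l{\left(z \right)} = - \frac{2 \cdot \frac{1}{2}}{3} = \left(- \frac{1}{3}\right) 1 = - \frac{1}{3}$)
$Z{\left(w,v \right)} = -67$
$Z{\left(C{\left(-1 \right)},S \right)} + l{\left(j \right)} = -67 - \frac{1}{3} = - \frac{202}{3}$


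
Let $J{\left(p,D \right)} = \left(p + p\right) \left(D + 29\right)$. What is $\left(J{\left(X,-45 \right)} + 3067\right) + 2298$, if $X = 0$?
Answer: $5365$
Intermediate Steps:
$J{\left(p,D \right)} = 2 p \left(29 + D\right)$
$\left(J{\left(X,-45 \right)} + 3067\right) + 2298 = \left(2 \cdot 0 \left(29 - 45\right) + 3067\right) + 2298 = \left(2 \cdot 0 \left(-16\right) + 3067\right) + 2298 = \left(0 + 3067\right) + 2298 = 3067 + 2298 = 5365$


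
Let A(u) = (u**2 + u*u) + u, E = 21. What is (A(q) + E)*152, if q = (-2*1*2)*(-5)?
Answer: 127832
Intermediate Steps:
q = 20 (q = -2*2*(-5) = -4*(-5) = 20)
A(u) = u + 2*u**2 (A(u) = (u**2 + u**2) + u = 2*u**2 + u = u + 2*u**2)
(A(q) + E)*152 = (20*(1 + 2*20) + 21)*152 = (20*(1 + 40) + 21)*152 = (20*41 + 21)*152 = (820 + 21)*152 = 841*152 = 127832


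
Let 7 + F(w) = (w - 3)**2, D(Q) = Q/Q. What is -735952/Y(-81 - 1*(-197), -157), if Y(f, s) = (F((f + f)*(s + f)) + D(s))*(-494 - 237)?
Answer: 735952/66181245089 ≈ 1.1120e-5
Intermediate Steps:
D(Q) = 1
F(w) = -7 + (-3 + w)**2 (F(w) = -7 + (w - 3)**2 = -7 + (-3 + w)**2)
Y(f, s) = 4386 - 731*(-3 + 2*f*(f + s))**2 (Y(f, s) = ((-7 + (-3 + (f + f)*(s + f))**2) + 1)*(-494 - 237) = ((-7 + (-3 + (2*f)*(f + s))**2) + 1)*(-731) = ((-7 + (-3 + 2*f*(f + s))**2) + 1)*(-731) = (-6 + (-3 + 2*f*(f + s))**2)*(-731) = 4386 - 731*(-3 + 2*f*(f + s))**2)
-735952/Y(-81 - 1*(-197), -157) = -735952/(4386 - 731*(-3 + 2*(-81 - 1*(-197))*((-81 - 1*(-197)) - 157))**2) = -735952/(4386 - 731*(-3 + 2*(-81 + 197)*((-81 + 197) - 157))**2) = -735952/(4386 - 731*(-3 + 2*116*(116 - 157))**2) = -735952/(4386 - 731*(-3 + 2*116*(-41))**2) = -735952/(4386 - 731*(-3 - 9512)**2) = -735952/(4386 - 731*(-9515)**2) = -735952/(4386 - 731*90535225) = -735952/(4386 - 66181249475) = -735952/(-66181245089) = -735952*(-1/66181245089) = 735952/66181245089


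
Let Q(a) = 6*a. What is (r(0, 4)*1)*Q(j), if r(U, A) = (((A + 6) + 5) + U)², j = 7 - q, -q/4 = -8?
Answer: -33750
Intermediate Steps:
q = 32 (q = -4*(-8) = 32)
j = -25 (j = 7 - 1*32 = 7 - 32 = -25)
r(U, A) = (11 + A + U)² (r(U, A) = (((6 + A) + 5) + U)² = ((11 + A) + U)² = (11 + A + U)²)
(r(0, 4)*1)*Q(j) = ((11 + 4 + 0)²*1)*(6*(-25)) = (15²*1)*(-150) = (225*1)*(-150) = 225*(-150) = -33750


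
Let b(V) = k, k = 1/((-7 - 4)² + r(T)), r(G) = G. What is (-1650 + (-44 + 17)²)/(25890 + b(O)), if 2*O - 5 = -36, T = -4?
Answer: -107757/3029131 ≈ -0.035574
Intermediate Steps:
O = -31/2 (O = 5/2 + (½)*(-36) = 5/2 - 18 = -31/2 ≈ -15.500)
k = 1/117 (k = 1/((-7 - 4)² - 4) = 1/((-11)² - 4) = 1/(121 - 4) = 1/117 ≈ 0.0085470)
b(V) = 1/117
(-1650 + (-44 + 17)²)/(25890 + b(O)) = (-1650 + (-44 + 17)²)/(25890 + 1/117) = (-1650 + (-27)²)/(3029131/117) = (-1650 + 729)*(117/3029131) = -921*117/3029131 = -107757/3029131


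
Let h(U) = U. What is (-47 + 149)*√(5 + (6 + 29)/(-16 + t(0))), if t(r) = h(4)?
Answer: 85*√3 ≈ 147.22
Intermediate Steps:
t(r) = 4
(-47 + 149)*√(5 + (6 + 29)/(-16 + t(0))) = (-47 + 149)*√(5 + (6 + 29)/(-16 + 4)) = 102*√(5 + 35/(-12)) = 102*√(5 + 35*(-1/12)) = 102*√(5 - 35/12) = 102*√(25/12) = 102*(5*√3/6) = 85*√3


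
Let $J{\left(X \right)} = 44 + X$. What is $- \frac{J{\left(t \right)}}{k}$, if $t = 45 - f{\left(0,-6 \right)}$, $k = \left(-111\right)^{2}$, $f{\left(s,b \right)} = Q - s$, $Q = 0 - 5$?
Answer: $- \frac{94}{12321} \approx -0.0076293$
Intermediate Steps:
$Q = -5$
$f{\left(s,b \right)} = -5 - s$
$k = 12321$
$t = 50$ ($t = 45 - \left(-5 - 0\right) = 45 - \left(-5 + 0\right) = 45 - -5 = 45 + 5 = 50$)
$- \frac{J{\left(t \right)}}{k} = - \frac{44 + 50}{12321} = - \frac{94}{12321}$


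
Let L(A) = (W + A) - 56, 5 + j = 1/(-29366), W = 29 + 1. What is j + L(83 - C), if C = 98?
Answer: -1350837/29366 ≈ -46.000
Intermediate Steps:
W = 30
j = -146831/29366 (j = -5 + 1/(-29366) = -5 - 1/29366 = -146831/29366 ≈ -5.0000)
L(A) = -26 + A (L(A) = (30 + A) - 56 = -26 + A)
j + L(83 - C) = -146831/29366 + (-26 + (83 - 1*98)) = -146831/29366 + (-26 + (83 - 98)) = -146831/29366 + (-26 - 15) = -146831/29366 - 41 = -1350837/29366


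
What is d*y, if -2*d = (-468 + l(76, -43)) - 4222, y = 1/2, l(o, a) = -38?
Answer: 1182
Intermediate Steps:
y = ½ (y = 1*(½) = ½ ≈ 0.50000)
d = 2364 (d = -((-468 - 38) - 4222)/2 = -(-506 - 4222)/2 = -½*(-4728) = 2364)
d*y = 2364*(½) = 1182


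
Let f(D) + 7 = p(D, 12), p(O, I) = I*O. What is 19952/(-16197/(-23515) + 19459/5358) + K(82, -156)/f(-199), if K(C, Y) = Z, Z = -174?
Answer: 6020692944157314/1303746776845 ≈ 4618.0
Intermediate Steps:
f(D) = -7 + 12*D
K(C, Y) = -174
19952/(-16197/(-23515) + 19459/5358) + K(82, -156)/f(-199) = 19952/(-16197/(-23515) + 19459/5358) - 174/(-7 + 12*(-199)) = 19952/(-16197*(-1/23515) + 19459*(1/5358)) - 174/(-7 - 2388) = 19952/(16197/23515 + 19459/5358) - 174/(-2395) = 19952/(544361911/125993370) - 174*(-1/2395) = 19952*(125993370/544361911) + 174/2395 = 2513819718240/544361911 + 174/2395 = 6020692944157314/1303746776845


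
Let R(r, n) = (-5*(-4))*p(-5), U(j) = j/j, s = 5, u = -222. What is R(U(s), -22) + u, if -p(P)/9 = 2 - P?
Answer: -1482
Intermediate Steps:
p(P) = -18 + 9*P (p(P) = -9*(2 - P) = -18 + 9*P)
U(j) = 1
R(r, n) = -1260 (R(r, n) = (-5*(-4))*(-18 + 9*(-5)) = 20*(-18 - 45) = 20*(-63) = -1260)
R(U(s), -22) + u = -1260 - 222 = -1482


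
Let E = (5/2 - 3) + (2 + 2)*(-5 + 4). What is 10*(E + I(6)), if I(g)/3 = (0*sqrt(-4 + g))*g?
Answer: -45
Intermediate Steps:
E = -9/2 (E = (5*(1/2) - 3) + 4*(-1) = (5/2 - 3) - 4 = -1/2 - 4 = -9/2 ≈ -4.5000)
I(g) = 0 (I(g) = 3*((0*sqrt(-4 + g))*g) = 3*(0*g) = 3*0 = 0)
10*(E + I(6)) = 10*(-9/2 + 0) = 10*(-9/2) = -45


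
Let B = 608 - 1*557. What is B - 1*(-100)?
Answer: 151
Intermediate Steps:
B = 51 (B = 608 - 557 = 51)
B - 1*(-100) = 51 - 1*(-100) = 51 + 100 = 151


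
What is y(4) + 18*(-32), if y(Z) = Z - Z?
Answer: -576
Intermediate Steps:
y(Z) = 0
y(4) + 18*(-32) = 0 + 18*(-32) = 0 - 576 = -576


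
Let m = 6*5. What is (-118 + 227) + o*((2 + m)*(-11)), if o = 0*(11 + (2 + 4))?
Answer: 109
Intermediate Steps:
m = 30
o = 0 (o = 0*(11 + 6) = 0*17 = 0)
(-118 + 227) + o*((2 + m)*(-11)) = (-118 + 227) + 0*((2 + 30)*(-11)) = 109 + 0*(32*(-11)) = 109 + 0*(-352) = 109 + 0 = 109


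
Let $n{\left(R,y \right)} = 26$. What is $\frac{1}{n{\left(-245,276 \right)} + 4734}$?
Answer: $\frac{1}{4760} \approx 0.00021008$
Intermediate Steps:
$\frac{1}{n{\left(-245,276 \right)} + 4734} = \frac{1}{26 + 4734} = \frac{1}{4760}$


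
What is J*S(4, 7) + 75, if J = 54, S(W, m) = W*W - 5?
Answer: 669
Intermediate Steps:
S(W, m) = -5 + W**2 (S(W, m) = W**2 - 5 = -5 + W**2)
J*S(4, 7) + 75 = 54*(-5 + 4**2) + 75 = 54*(-5 + 16) + 75 = 54*11 + 75 = 594 + 75 = 669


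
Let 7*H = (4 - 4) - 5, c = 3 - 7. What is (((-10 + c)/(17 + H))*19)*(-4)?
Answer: 196/3 ≈ 65.333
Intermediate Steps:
c = -4
H = -5/7 (H = ((4 - 4) - 5)/7 = (0 - 5)/7 = (⅐)*(-5) = -5/7 ≈ -0.71429)
(((-10 + c)/(17 + H))*19)*(-4) = (((-10 - 4)/(17 - 5/7))*19)*(-4) = (-14/114/7*19)*(-4) = (-14*7/114*19)*(-4) = -49/57*19*(-4) = -49/3*(-4) = 196/3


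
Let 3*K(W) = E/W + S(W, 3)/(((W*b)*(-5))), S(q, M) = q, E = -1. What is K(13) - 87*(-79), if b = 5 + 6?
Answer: 14742517/2145 ≈ 6873.0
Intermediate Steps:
b = 11
K(W) = -1/165 - 1/(3*W) (K(W) = (-1/W + W/(((W*11)*(-5))))/3 = (-1/W + W/(((11*W)*(-5))))/3 = (-1/W + W/((-55*W)))/3 = (-1/W + W*(-1/(55*W)))/3 = (-1/W - 1/55)/3 = (-1/55 - 1/W)/3 = -1/165 - 1/(3*W))
K(13) - 87*(-79) = (1/165)*(-55 - 1*13)/13 - 87*(-79) = (1/165)*(1/13)*(-55 - 13) + 6873 = (1/165)*(1/13)*(-68) + 6873 = -68/2145 + 6873 = 14742517/2145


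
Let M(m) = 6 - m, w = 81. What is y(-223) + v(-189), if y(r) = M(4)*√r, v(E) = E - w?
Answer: -270 + 2*I*√223 ≈ -270.0 + 29.866*I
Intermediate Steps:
v(E) = -81 + E (v(E) = E - 1*81 = E - 81 = -81 + E)
y(r) = 2*√r (y(r) = (6 - 1*4)*√r = (6 - 4)*√r = 2*√r)
y(-223) + v(-189) = 2*√(-223) + (-81 - 189) = 2*(I*√223) - 270 = 2*I*√223 - 270 = -270 + 2*I*√223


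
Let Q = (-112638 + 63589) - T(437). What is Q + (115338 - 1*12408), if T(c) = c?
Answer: 53444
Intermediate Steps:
Q = -49486 (Q = (-112638 + 63589) - 1*437 = -49049 - 437 = -49486)
Q + (115338 - 1*12408) = -49486 + (115338 - 1*12408) = -49486 + (115338 - 12408) = -49486 + 102930 = 53444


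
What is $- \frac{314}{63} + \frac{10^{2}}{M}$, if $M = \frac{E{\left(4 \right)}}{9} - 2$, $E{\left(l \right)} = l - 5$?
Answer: $- \frac{62666}{1197} \approx -52.353$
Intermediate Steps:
$E{\left(l \right)} = -5 + l$
$M = - \frac{19}{9}$ ($M = \frac{-5 + 4}{9} - 2 = \frac{1}{9} \left(-1\right) - 2 = - \frac{1}{9} - 2 = - \frac{19}{9} \approx -2.1111$)
$- \frac{314}{63} + \frac{10^{2}}{M} = - \frac{314}{63} + \frac{10^{2}}{- \frac{19}{9}} = \left(-314\right) \frac{1}{63} + 100 \left(- \frac{9}{19}\right) = - \frac{314}{63} - \frac{900}{19} = - \frac{62666}{1197}$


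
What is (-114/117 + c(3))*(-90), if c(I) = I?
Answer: -2370/13 ≈ -182.31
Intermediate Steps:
(-114/117 + c(3))*(-90) = (-114/117 + 3)*(-90) = (-114*1/117 + 3)*(-90) = (-38/39 + 3)*(-90) = (79/39)*(-90) = -2370/13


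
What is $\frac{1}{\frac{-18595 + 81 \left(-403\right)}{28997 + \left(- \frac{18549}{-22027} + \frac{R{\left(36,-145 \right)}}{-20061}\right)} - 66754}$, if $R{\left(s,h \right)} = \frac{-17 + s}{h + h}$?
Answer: $- \frac{218586173249849}{14591887641940916966} \approx -1.498 \cdot 10^{-5}$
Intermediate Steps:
$R{\left(s,h \right)} = \frac{-17 + s}{2 h}$
$\frac{1}{\frac{-18595 + 81 \left(-403\right)}{28997 + \left(- \frac{18549}{-22027} + \frac{R{\left(36,-145 \right)}}{-20061}\right)} - 66754} = \frac{1}{\frac{-18595 + 81 \left(-403\right)}{28997 + \left(- \frac{18549}{-22027} + \frac{\frac{1}{2} \frac{1}{-145} \left(-17 + 36\right)}{-20061}\right)} - 66754} = \frac{1}{\frac{-18595 - 32643}{28997 + \left(\left(-18549\right) \left(- \frac{1}{22027}\right) + \frac{1}{2} \left(- \frac{1}{145}\right) 19 \left(- \frac{1}{20061}\right)\right)} - 66754} = \frac{1}{- \frac{51238}{28997 + \left(\frac{18549}{22027} - - \frac{19}{5817690}\right)} - 66754} = \frac{1}{- \frac{51238}{28997 + \left(\frac{18549}{22027} + \frac{19}{5817690}\right)} - 66754} = \frac{1}{- \frac{51238}{28997 + \frac{107912750323}{128146257630}} - 66754} = \frac{1}{- \frac{51238}{\frac{3715964945247433}{128146257630}} - 66754} = \frac{1}{\left(-51238\right) \frac{128146257630}{3715964945247433} - 66754} = \frac{1}{- \frac{386232820496820}{218586173249849} - 66754} = \frac{1}{- \frac{14591887641940916966}{218586173249849}} = - \frac{218586173249849}{14591887641940916966}$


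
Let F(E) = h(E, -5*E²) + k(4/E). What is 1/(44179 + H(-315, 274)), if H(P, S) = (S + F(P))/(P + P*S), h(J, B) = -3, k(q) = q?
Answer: 27286875/1205506765264 ≈ 2.2635e-5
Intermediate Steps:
F(E) = -3 + 4/E
H(P, S) = (-3 + S + 4/P)/(P + P*S) (H(P, S) = (S + (-3 + 4/P))/(P + P*S) = (-3 + S + 4/P)/(P + P*S))
1/(44179 + H(-315, 274)) = 1/(44179 + (4 - 315*(-3 + 274))/((-315)²*(1 + 274))) = 1/(44179 + (1/99225)*(4 - 315*271)/275) = 1/(44179 + (1/99225)*(1/275)*(4 - 85365)) = 1/(44179 + (1/99225)*(1/275)*(-85361)) = 1/(44179 - 85361/27286875) = 1/(1205506765264/27286875) = 27286875/1205506765264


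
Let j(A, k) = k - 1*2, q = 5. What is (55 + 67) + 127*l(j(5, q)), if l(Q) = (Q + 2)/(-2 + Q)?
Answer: 757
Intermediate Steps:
j(A, k) = -2 + k (j(A, k) = k - 2 = -2 + k)
l(Q) = (2 + Q)/(-2 + Q)
(55 + 67) + 127*l(j(5, q)) = (55 + 67) + 127*((2 + (-2 + 5))/(-2 + (-2 + 5))) = 122 + 127*((2 + 3)/(-2 + 3)) = 122 + 127*(5/1) = 122 + 127*(1*5) = 122 + 127*5 = 122 + 635 = 757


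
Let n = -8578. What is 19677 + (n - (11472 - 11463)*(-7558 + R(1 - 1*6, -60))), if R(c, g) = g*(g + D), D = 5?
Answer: 49421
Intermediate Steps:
R(c, g) = g*(5 + g) (R(c, g) = g*(g + 5) = g*(5 + g))
19677 + (n - (11472 - 11463)*(-7558 + R(1 - 1*6, -60))) = 19677 + (-8578 - (11472 - 11463)*(-7558 - 60*(5 - 60))) = 19677 + (-8578 - 9*(-7558 - 60*(-55))) = 19677 + (-8578 - 9*(-7558 + 3300)) = 19677 + (-8578 - 9*(-4258)) = 19677 + (-8578 - 1*(-38322)) = 19677 + (-8578 + 38322) = 19677 + 29744 = 49421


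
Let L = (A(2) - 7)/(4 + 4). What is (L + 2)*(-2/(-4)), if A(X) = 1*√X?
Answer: 9/16 + √2/16 ≈ 0.65089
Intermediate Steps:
A(X) = √X
L = -7/8 + √2/8 (L = (√2 - 7)/(4 + 4) = (-7 + √2)/8 = (-7 + √2)*(⅛) = -7/8 + √2/8 ≈ -0.69822)
(L + 2)*(-2/(-4)) = ((-7/8 + √2/8) + 2)*(-2/(-4)) = (9/8 + √2/8)*(-2*(-¼)) = (9/8 + √2/8)*(½) = 9/16 + √2/16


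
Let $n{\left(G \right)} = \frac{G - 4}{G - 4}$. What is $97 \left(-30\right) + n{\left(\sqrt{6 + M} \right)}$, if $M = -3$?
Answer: $-2909$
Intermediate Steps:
$n{\left(G \right)} = 1$ ($n{\left(G \right)} = \frac{-4 + G}{-4 + G} = 1$)
$97 \left(-30\right) + n{\left(\sqrt{6 + M} \right)} = 97 \left(-30\right) + 1 = -2910 + 1 = -2909$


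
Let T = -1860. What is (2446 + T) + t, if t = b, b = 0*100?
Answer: 586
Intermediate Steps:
b = 0
t = 0
(2446 + T) + t = (2446 - 1860) + 0 = 586 + 0 = 586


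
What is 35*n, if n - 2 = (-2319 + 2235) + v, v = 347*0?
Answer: -2870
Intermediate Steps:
v = 0
n = -82 (n = 2 + ((-2319 + 2235) + 0) = 2 + (-84 + 0) = 2 - 84 = -82)
35*n = 35*(-82) = -2870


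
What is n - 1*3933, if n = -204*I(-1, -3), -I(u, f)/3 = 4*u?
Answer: -6381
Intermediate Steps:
I(u, f) = -12*u
n = -2448 (n = -(-2448)*(-1) = -204*12 = -2448)
n - 1*3933 = -2448 - 1*3933 = -2448 - 3933 = -6381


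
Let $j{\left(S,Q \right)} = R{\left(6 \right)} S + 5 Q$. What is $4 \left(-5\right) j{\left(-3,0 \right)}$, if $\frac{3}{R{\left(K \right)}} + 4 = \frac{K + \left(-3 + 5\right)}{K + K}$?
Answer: $-54$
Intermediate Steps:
$R{\left(K \right)} = \frac{3}{-4 + \frac{2 + K}{2 K}}$ ($R{\left(K \right)} = \frac{3}{-4 + \frac{K + \left(-3 + 5\right)}{K + K}} = \frac{3}{-4 + \frac{K + 2}{2 K}} = \frac{3}{-4 + \left(2 + K\right) \frac{1}{2 K}} = \frac{3}{-4 + \frac{2 + K}{2 K}}$)
$j{\left(S,Q \right)} = 5 Q - \frac{9 S}{10}$ ($j{\left(S,Q \right)} = \left(-6\right) 6 \frac{1}{-2 + 7 \cdot 6} S + 5 Q = \left(-6\right) 6 \frac{1}{-2 + 42} S + 5 Q = \left(-6\right) 6 \cdot \frac{1}{40} S + 5 Q = - \frac{9 S}{10} + 5 Q = 5 Q - \frac{9 S}{10}$)
$4 \left(-5\right) j{\left(-3,0 \right)} = 4 \left(-5\right) \left(5 \cdot 0 - - \frac{27}{10}\right) = - 20 \left(0 + \frac{27}{10}\right) = \left(-20\right) \frac{27}{10} = -54$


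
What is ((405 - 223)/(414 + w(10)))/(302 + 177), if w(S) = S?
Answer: 91/101548 ≈ 0.00089613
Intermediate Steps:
((405 - 223)/(414 + w(10)))/(302 + 177) = ((405 - 223)/(414 + 10))/(302 + 177) = (182/424)/479 = (182*(1/424))*(1/479) = (91/212)*(1/479) = 91/101548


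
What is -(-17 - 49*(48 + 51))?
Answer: 4868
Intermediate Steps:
-(-17 - 49*(48 + 51)) = -(-17 - 49*99) = -(-17 - 4851) = -1*(-4868) = 4868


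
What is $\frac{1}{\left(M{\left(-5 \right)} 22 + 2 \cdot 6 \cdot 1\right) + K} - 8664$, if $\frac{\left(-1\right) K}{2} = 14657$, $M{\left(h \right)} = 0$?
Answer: $- \frac{253872529}{29302} \approx -8664.0$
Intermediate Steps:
$K = -29314$ ($K = \left(-2\right) 14657 = -29314$)
$\frac{1}{\left(M{\left(-5 \right)} 22 + 2 \cdot 6 \cdot 1\right) + K} - 8664 = \frac{1}{\left(0 \cdot 22 + 2 \cdot 6 \cdot 1\right) - 29314} - 8664 = \frac{1}{\left(0 + 12 \cdot 1\right) - 29314} - 8664 = \frac{1}{\left(0 + 12\right) - 29314} - 8664 = \frac{1}{12 - 29314} - 8664 = \frac{1}{-29302} - 8664 = - \frac{1}{29302} - 8664 = - \frac{253872529}{29302}$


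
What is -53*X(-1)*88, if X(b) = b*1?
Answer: 4664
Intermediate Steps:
X(b) = b
-53*X(-1)*88 = -53*(-1)*88 = 53*88 = 4664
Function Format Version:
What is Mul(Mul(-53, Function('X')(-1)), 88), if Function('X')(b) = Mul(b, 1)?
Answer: 4664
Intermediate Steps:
Function('X')(b) = b
Mul(Mul(-53, Function('X')(-1)), 88) = Mul(Mul(-53, -1), 88) = Mul(53, 88) = 4664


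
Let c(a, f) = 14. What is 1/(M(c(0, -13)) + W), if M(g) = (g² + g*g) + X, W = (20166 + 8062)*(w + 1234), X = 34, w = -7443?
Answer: -1/175267226 ≈ -5.7056e-9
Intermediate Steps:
W = -175267652 (W = (20166 + 8062)*(-7443 + 1234) = 28228*(-6209) = -175267652)
M(g) = 34 + 2*g² (M(g) = (g² + g*g) + 34 = (g² + g²) + 34 = 2*g² + 34 = 34 + 2*g²)
1/(M(c(0, -13)) + W) = 1/((34 + 2*14²) - 175267652) = 1/((34 + 2*196) - 175267652) = 1/((34 + 392) - 175267652) = 1/(426 - 175267652) = 1/(-175267226) = -1/175267226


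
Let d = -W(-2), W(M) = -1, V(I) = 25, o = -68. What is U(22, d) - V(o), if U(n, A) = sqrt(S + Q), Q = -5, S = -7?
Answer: -25 + 2*I*sqrt(3) ≈ -25.0 + 3.4641*I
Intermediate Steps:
d = 1 (d = -1*(-1) = 1)
U(n, A) = 2*I*sqrt(3) (U(n, A) = sqrt(-7 - 5) = sqrt(-12) = 2*I*sqrt(3))
U(22, d) - V(o) = 2*I*sqrt(3) - 1*25 = 2*I*sqrt(3) - 25 = -25 + 2*I*sqrt(3)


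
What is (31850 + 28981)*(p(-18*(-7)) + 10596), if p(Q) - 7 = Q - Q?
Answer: 644991093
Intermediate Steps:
p(Q) = 7 (p(Q) = 7 + (Q - Q) = 7 + 0 = 7)
(31850 + 28981)*(p(-18*(-7)) + 10596) = (31850 + 28981)*(7 + 10596) = 60831*10603 = 644991093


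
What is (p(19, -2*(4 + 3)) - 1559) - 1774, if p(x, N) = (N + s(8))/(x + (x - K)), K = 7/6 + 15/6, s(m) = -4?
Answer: -343353/103 ≈ -3333.5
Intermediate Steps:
K = 11/3 (K = 7*(1/6) + 15*(1/6) = 7/6 + 5/2 = 11/3 ≈ 3.6667)
p(x, N) = (-4 + N)/(-11/3 + 2*x) (p(x, N) = (N - 4)/(x + (x - 1*11/3)) = (-4 + N)/(x + (x - 11/3)) = (-4 + N)/(x + (-11/3 + x)) = (-4 + N)/(-11/3 + 2*x))
(p(19, -2*(4 + 3)) - 1559) - 1774 = (3*(-4 - 2*(4 + 3))/(-11 + 6*19) - 1559) - 1774 = (3*(-4 - 2*7)/(-11 + 114) - 1559) - 1774 = (3*(-4 - 14)/103 - 1559) - 1774 = (3*(1/103)*(-18) - 1559) - 1774 = (-54/103 - 1559) - 1774 = -160631/103 - 1774 = -343353/103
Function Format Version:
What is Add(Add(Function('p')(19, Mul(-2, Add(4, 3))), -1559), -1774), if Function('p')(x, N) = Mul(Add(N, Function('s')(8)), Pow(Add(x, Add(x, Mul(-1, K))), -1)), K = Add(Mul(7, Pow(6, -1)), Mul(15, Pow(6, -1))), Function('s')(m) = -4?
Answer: Rational(-343353, 103) ≈ -3333.5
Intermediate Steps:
K = Rational(11, 3) (K = Add(Mul(7, Rational(1, 6)), Mul(15, Rational(1, 6))) = Add(Rational(7, 6), Rational(5, 2)) = Rational(11, 3) ≈ 3.6667)
Function('p')(x, N) = Mul(Pow(Add(Rational(-11, 3), Mul(2, x)), -1), Add(-4, N)) (Function('p')(x, N) = Mul(Add(N, -4), Pow(Add(x, Add(x, Mul(-1, Rational(11, 3)))), -1)) = Mul(Add(-4, N), Pow(Add(x, Add(x, Rational(-11, 3))), -1)) = Mul(Add(-4, N), Pow(Add(x, Add(Rational(-11, 3), x)), -1)) = Mul(Add(-4, N), Pow(Add(Rational(-11, 3), Mul(2, x)), -1)) = Mul(Pow(Add(Rational(-11, 3), Mul(2, x)), -1), Add(-4, N)))
Add(Add(Function('p')(19, Mul(-2, Add(4, 3))), -1559), -1774) = Add(Add(Mul(3, Pow(Add(-11, Mul(6, 19)), -1), Add(-4, Mul(-2, Add(4, 3)))), -1559), -1774) = Add(Add(Mul(3, Pow(Add(-11, 114), -1), Add(-4, Mul(-2, 7))), -1559), -1774) = Add(Add(Mul(3, Pow(103, -1), Add(-4, -14)), -1559), -1774) = Add(Add(Mul(3, Rational(1, 103), -18), -1559), -1774) = Add(Add(Rational(-54, 103), -1559), -1774) = Add(Rational(-160631, 103), -1774) = Rational(-343353, 103)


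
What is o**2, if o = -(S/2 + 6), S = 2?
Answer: 49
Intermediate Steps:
o = -7 (o = -(2/2 + 6) = -(2*(1/2) + 6) = -(1 + 6) = -1*7 = -7)
o**2 = (-7)**2 = 49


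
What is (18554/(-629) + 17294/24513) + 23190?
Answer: 357115183354/15418677 ≈ 23161.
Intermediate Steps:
(18554/(-629) + 17294/24513) + 23190 = (18554*(-1/629) + 17294*(1/24513)) + 23190 = (-18554/629 + 17294/24513) + 23190 = -443936276/15418677 + 23190 = 357115183354/15418677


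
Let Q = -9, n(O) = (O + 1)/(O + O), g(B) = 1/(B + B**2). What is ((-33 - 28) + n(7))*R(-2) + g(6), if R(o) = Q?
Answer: 22843/42 ≈ 543.88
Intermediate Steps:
n(O) = (1 + O)/(2*O) (n(O) = (1 + O)/((2*O)) = (1 + O)*(1/(2*O)) = (1 + O)/(2*O))
R(o) = -9
((-33 - 28) + n(7))*R(-2) + g(6) = ((-33 - 28) + (1/2)*(1 + 7)/7)*(-9) + 1/(6*(1 + 6)) = (-61 + (1/2)*(1/7)*8)*(-9) + (1/6)/7 = (-61 + 4/7)*(-9) + (1/6)*(1/7) = -423/7*(-9) + 1/42 = 3807/7 + 1/42 = 22843/42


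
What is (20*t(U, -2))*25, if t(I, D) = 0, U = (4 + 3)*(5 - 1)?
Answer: 0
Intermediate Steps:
U = 28 (U = 7*4 = 28)
(20*t(U, -2))*25 = (20*0)*25 = 0*25 = 0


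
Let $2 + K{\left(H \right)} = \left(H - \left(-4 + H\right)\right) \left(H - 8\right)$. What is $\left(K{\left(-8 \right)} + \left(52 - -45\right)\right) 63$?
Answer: $1953$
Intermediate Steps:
$K{\left(H \right)} = -34 + 4 H$ ($K{\left(H \right)} = -2 + \left(H - \left(-4 + H\right)\right) \left(H - 8\right) = -2 + 4 \left(-8 + H\right) = -2 + \left(-32 + 4 H\right) = -34 + 4 H$)
$\left(K{\left(-8 \right)} + \left(52 - -45\right)\right) 63 = \left(\left(-34 + 4 \left(-8\right)\right) + \left(52 - -45\right)\right) 63 = \left(\left(-34 - 32\right) + \left(52 + 45\right)\right) 63 = \left(-66 + 97\right) 63 = 31 \cdot 63 = 1953$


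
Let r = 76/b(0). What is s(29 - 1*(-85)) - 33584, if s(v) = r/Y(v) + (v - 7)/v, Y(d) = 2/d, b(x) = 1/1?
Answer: -3334621/114 ≈ -29251.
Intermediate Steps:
b(x) = 1
r = 76 (r = 76/1 = 76*1 = 76)
s(v) = 38*v + (-7 + v)/v (s(v) = 76/((2/v)) + (v - 7)/v = 76*(v/2) + (-7 + v)/v = 38*v + (-7 + v)/v)
s(29 - 1*(-85)) - 33584 = (1 - 7/(29 - 1*(-85)) + 38*(29 - 1*(-85))) - 33584 = (1 - 7/(29 + 85) + 38*(29 + 85)) - 33584 = (1 - 7/114 + 38*114) - 33584 = (1 - 7*1/114 + 4332) - 33584 = (1 - 7/114 + 4332) - 33584 = 493955/114 - 33584 = -3334621/114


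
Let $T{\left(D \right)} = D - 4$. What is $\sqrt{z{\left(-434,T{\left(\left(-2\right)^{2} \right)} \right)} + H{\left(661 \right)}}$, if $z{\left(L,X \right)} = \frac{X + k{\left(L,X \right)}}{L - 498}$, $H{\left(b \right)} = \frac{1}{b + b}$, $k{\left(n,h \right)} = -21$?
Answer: $\frac{\sqrt{2209624511}}{308026} \approx 0.15261$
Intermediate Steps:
$H{\left(b \right)} = \frac{1}{2 b}$
$T{\left(D \right)} = -4 + D$
$z{\left(L,X \right)} = \frac{-21 + X}{-498 + L}$ ($z{\left(L,X \right)} = \frac{X - 21}{L - 498} = \frac{-21 + X}{-498 + L}$)
$\sqrt{z{\left(-434,T{\left(\left(-2\right)^{2} \right)} \right)} + H{\left(661 \right)}} = \sqrt{\frac{-21 - \left(4 - \left(-2\right)^{2}\right)}{-498 - 434} + \frac{1}{2 \cdot 661}} = \sqrt{\frac{-21 + \left(-4 + 4\right)}{-932} + \frac{1}{2} \cdot \frac{1}{661}} = \sqrt{- \frac{-21 + 0}{932} + \frac{1}{1322}} = \sqrt{\left(- \frac{1}{932}\right) \left(-21\right) + \frac{1}{1322}} = \sqrt{\frac{21}{932} + \frac{1}{1322}} = \sqrt{\frac{14347}{616052}} = \frac{\sqrt{2209624511}}{308026}$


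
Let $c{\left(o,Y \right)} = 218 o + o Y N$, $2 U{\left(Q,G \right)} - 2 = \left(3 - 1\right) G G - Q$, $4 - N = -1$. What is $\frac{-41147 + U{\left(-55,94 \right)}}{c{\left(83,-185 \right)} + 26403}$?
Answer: $\frac{64565}{64556} \approx 1.0001$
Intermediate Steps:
$N = 5$ ($N = 4 - -1 = 4 + 1 = 5$)
$U{\left(Q,G \right)} = 1 + G^{2} - \frac{Q}{2}$ ($U{\left(Q,G \right)} = 1 + \frac{\left(3 - 1\right) G G - Q}{2} = 1 + \frac{2 G G - Q}{2} = 1 + \frac{2 G^{2} - Q}{2} = 1 + \frac{- Q + 2 G^{2}}{2} = 1 + \left(G^{2} - \frac{Q}{2}\right) = 1 + G^{2} - \frac{Q}{2}$)
$c{\left(o,Y \right)} = 218 o + 5 Y o$ ($c{\left(o,Y \right)} = 218 o + o Y 5 = 218 o + Y o 5 = 218 o + 5 Y o$)
$\frac{-41147 + U{\left(-55,94 \right)}}{c{\left(83,-185 \right)} + 26403} = \frac{-41147 + \left(1 + 94^{2} - - \frac{55}{2}\right)}{83 \left(218 + 5 \left(-185\right)\right) + 26403} = \frac{-41147 + \left(1 + 8836 + \frac{55}{2}\right)}{83 \left(218 - 925\right) + 26403} = \frac{-41147 + \frac{17729}{2}}{83 \left(-707\right) + 26403} = - \frac{64565}{2 \left(-58681 + 26403\right)} = - \frac{64565}{2 \left(-32278\right)} = \left(- \frac{64565}{2}\right) \left(- \frac{1}{32278}\right) = \frac{64565}{64556}$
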